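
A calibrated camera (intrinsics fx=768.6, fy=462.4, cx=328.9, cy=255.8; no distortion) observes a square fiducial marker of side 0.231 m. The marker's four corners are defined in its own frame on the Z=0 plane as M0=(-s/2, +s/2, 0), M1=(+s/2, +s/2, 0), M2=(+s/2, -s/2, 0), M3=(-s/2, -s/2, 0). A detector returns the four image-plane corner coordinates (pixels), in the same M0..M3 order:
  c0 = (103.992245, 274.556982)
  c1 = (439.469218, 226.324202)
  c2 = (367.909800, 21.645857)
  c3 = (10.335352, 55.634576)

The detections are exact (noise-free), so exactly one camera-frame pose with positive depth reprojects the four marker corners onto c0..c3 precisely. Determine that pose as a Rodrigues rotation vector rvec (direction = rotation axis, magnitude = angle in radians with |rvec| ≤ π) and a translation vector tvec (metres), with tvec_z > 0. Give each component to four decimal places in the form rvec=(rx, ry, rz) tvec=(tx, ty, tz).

Intrinsics K: fx=768.6, fy=462.4, cx=328.9, cy=255.8
Marker side s = 0.231 m; corners in marker frame (Z=0):
  M0 = (-0.1155, +0.1155, 0)
  M1 = (+0.1155, +0.1155, 0)
  M2 = (+0.1155, -0.1155, 0)
  M3 = (-0.1155, -0.1155, 0)
Detected image corners:
  c0 = (103.992245, 274.556982) px
  c1 = (439.469218, 226.324202) px
  c2 = (367.909800, 21.645857) px
  c3 = (10.335352, 55.634576) px
Planar DLT: solve 8×8 A·h = b for H (H[2,2]=1):
  H  [+1574.93949 +401.30292 +237.96227]
  H  [-131.04982 +944.25992 +146.17405]
  H  [+0.32947 +0.19751 +1.00000]
B = K⁻¹H; ‖b₁‖=1.991558, ‖b₂‖=1.991558; λ = 2/(‖b₁‖+‖b₂‖) = 0.502119, sign → tz>0 ⇒ λ=+0.502119
r₁ = λ·B[:,0] = (+0.95810,-0.23383,+0.16543); r₂ = λ·B[:,1] = (+0.21973,+0.97051,+0.09917)
r₃ = r₁×r₂ = (-0.18375,-0.05867,+0.98122); SVD([r₁ r₂ r₃]) → R = UVᵀ:
  R  [+0.95810 +0.21973 -0.18375]
  R  [-0.23383 +0.97051 -0.05867]
  R  [+0.16543 +0.09917 +0.98122]
t = (-0.05941, -0.11904, +0.50212) m
tr R = 2.909829; θ = arccos((tr R − 1)/2) = 0.301424 rad = 17.270°
axis k = ((R−Rᵀ)₃₂, (R−Rᵀ)₁₃, (R−Rᵀ)₂₁) / (2 sinθ) = (+0.265836, -0.588081, -0.763866)
rvec = θ·k = (+0.080129, -0.177262, -0.230248)

rvec=(0.0801, -0.1773, -0.2302) tvec=(-0.0594, -0.1190, 0.5021)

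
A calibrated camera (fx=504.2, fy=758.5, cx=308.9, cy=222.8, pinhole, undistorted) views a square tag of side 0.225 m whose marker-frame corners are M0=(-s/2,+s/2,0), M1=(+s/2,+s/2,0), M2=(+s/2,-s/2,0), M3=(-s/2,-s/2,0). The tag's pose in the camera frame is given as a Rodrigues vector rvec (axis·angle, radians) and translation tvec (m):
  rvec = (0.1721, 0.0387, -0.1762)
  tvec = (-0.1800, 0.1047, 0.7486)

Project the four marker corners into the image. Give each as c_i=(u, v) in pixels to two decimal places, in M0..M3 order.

Intrinsics K: fx=504.2, fy=758.5, cx=308.9, cy=222.8
Marker side s = 0.225 m; corners in marker frame (Z=0):
  M0 = (-0.1125, +0.1125, 0)
  M1 = (+0.1125, +0.1125, 0)
  M2 = (+0.1125, -0.1125, 0)
  M3 = (-0.1125, -0.1125, 0)
rvec = (0.1721, 0.0387, -0.1762), |rvec| = θ = 0.24932 rad = 14.285°
Rodrigues: sinθ=0.24675, 1−cosθ=0.03092; R = I + sinθ·[k]× + (1−cosθ)·[k]×²:
    [+0.98381 +0.17769 +0.02322]
    [-0.17107 +0.96982 -0.17371]
    [-0.05338 +0.16693 +0.98452]
t = (-0.1800, 0.1047, 0.7486) m
M0: Pc = R·M0+t = (-0.27069, +0.23305, +0.77339); u = 504.2·(-0.27069)/0.77339 + 308.9 = 132.4277, v = 758.5·(+0.23305)/0.77339 + 222.8 = 451.3648
M1: Pc = R·M1+t = (-0.04933, +0.19456, +0.76137); u = 504.2·(-0.04933)/0.76137 + 308.9 = 276.2321, v = 758.5·(+0.19456)/0.76137 + 222.8 = 416.6258
M2: Pc = R·M2+t = (-0.08931, -0.02365, +0.72381); u = 504.2·(-0.08931)/0.72381 + 308.9 = 246.6867, v = 758.5·(-0.02365)/0.72381 + 222.8 = 198.0164
M3: Pc = R·M3+t = (-0.31067, +0.01484, +0.73583); u = 504.2·(-0.31067)/0.73583 + 308.9 = 96.0243, v = 758.5·(+0.01484)/0.73583 + 222.8 = 238.0971

c0=(132.43, 451.36) c1=(276.23, 416.63) c2=(246.69, 198.02) c3=(96.02, 238.10)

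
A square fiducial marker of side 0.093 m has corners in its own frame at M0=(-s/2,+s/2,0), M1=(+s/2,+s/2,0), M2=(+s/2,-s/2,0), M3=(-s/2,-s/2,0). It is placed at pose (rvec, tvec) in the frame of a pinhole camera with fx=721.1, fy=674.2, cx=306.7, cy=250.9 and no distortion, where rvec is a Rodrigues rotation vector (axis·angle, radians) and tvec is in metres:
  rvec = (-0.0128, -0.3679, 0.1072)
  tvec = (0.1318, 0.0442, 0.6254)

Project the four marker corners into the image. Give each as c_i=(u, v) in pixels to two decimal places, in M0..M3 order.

c0=(406.35, 345.78) c1=(498.26, 351.31) c2=(508.04, 253.98) c3=(417.10, 243.16)

Intrinsics K: fx=721.1, fy=674.2, cx=306.7, cy=250.9
Marker side s = 0.093 m; corners in marker frame (Z=0):
  M0 = (-0.0465, +0.0465, 0)
  M1 = (+0.0465, +0.0465, 0)
  M2 = (+0.0465, -0.0465, 0)
  M3 = (-0.0465, -0.0465, 0)
rvec = (-0.0128, -0.3679, 0.1072), |rvec| = θ = 0.38341 rad = 21.968°
Rodrigues: sinθ=0.37409, 1−cosθ=0.07261; R = I + sinθ·[k]× + (1−cosθ)·[k]×²:
    [+0.92747 -0.10227 -0.35963]
    [+0.10692 +0.99424 -0.00699]
    [+0.35827 -0.03197 +0.93307]
t = (0.1318, 0.0442, 0.6254) m
M0: Pc = R·M0+t = (+0.08392, +0.08546, +0.60725); u = 721.1·(+0.08392)/0.60725 + 306.7 = 406.3496, v = 674.2·(+0.08546)/0.60725 + 250.9 = 345.7821
M1: Pc = R·M1+t = (+0.17017, +0.09540, +0.64057); u = 721.1·(+0.17017)/0.64057 + 306.7 = 498.2645, v = 674.2·(+0.09540)/0.64057 + 250.9 = 351.3122
M2: Pc = R·M2+t = (+0.17968, +0.00294, +0.64355); u = 721.1·(+0.17968)/0.64355 + 306.7 = 508.0365, v = 674.2·(+0.00294)/0.64355 + 250.9 = 253.9794
M3: Pc = R·M3+t = (+0.09343, -0.00700, +0.61023); u = 721.1·(+0.09343)/0.61023 + 306.7 = 417.1030, v = 674.2·(-0.00700)/0.61023 + 250.9 = 243.1617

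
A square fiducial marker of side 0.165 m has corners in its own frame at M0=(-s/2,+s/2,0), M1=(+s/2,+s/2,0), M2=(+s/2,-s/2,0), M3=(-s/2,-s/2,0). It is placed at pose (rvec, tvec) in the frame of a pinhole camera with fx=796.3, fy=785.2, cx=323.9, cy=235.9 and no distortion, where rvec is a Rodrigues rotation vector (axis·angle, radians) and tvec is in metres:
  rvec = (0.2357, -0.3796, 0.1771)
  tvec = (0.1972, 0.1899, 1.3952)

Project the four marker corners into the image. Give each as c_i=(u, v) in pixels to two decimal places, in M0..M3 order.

Intrinsics K: fx=796.3, fy=785.2, cx=323.9, cy=235.9
Marker side s = 0.165 m; corners in marker frame (Z=0):
  M0 = (-0.0825, +0.0825, 0)
  M1 = (+0.0825, +0.0825, 0)
  M2 = (+0.0825, -0.0825, 0)
  M3 = (-0.0825, -0.0825, 0)
rvec = (0.2357, -0.3796, 0.1771), |rvec| = θ = 0.48064 rad = 27.539°
Rodrigues: sinθ=0.46235, 1−cosθ=0.11330; R = I + sinθ·[k]× + (1−cosθ)·[k]×²:
    [+0.91395 -0.21424 -0.34468]
    [+0.12648 +0.95737 -0.25970]
    [+0.38562 +0.19376 +0.90208]
t = (0.1972, 0.1899, 1.3952) m
M0: Pc = R·M0+t = (+0.10412, +0.25845, +1.37937); u = 796.3·(+0.10412)/1.37937 + 323.9 = 384.0103, v = 785.2·(+0.25845)/1.37937 + 235.9 = 383.0206
M1: Pc = R·M1+t = (+0.25493, +0.27932, +1.44300); u = 796.3·(+0.25493)/1.44300 + 323.9 = 464.5774, v = 785.2·(+0.27932)/1.44300 + 235.9 = 387.8891
M2: Pc = R·M2+t = (+0.29028, +0.12135, +1.41103); u = 796.3·(+0.29028)/1.41103 + 323.9 = 487.7140, v = 785.2·(+0.12135)/1.41103 + 235.9 = 303.4288
M3: Pc = R·M3+t = (+0.13947, +0.10048, +1.34740); u = 796.3·(+0.13947)/1.34740 + 323.9 = 406.3279, v = 785.2·(+0.10048)/1.34740 + 235.9 = 294.4563

c0=(384.01, 383.02) c1=(464.58, 387.89) c2=(487.71, 303.43) c3=(406.33, 294.46)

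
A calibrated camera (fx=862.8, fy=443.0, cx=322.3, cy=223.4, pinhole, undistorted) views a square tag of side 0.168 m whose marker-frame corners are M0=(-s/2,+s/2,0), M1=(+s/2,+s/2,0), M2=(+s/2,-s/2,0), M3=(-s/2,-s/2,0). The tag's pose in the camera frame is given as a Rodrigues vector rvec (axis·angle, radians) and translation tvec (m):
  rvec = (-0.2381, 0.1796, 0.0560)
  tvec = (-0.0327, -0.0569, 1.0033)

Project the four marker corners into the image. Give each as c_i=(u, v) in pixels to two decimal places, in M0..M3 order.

Intrinsics K: fx=862.8, fy=443.0, cx=322.3, cy=223.4
Marker side s = 0.168 m; corners in marker frame (Z=0):
  M0 = (-0.0840, +0.0840, 0)
  M1 = (+0.0840, +0.0840, 0)
  M2 = (+0.0840, -0.0840, 0)
  M3 = (-0.0840, -0.0840, 0)
rvec = (-0.2381, 0.1796, 0.0560), |rvec| = θ = 0.30345 rad = 17.387°
Rodrigues: sinθ=0.29882, 1−cosθ=0.04569; R = I + sinθ·[k]× + (1−cosθ)·[k]×²:
    [+0.98244 -0.07636 +0.17024]
    [+0.03393 +0.97032 +0.23945]
    [-0.18347 -0.22947 +0.95587]
t = (-0.0327, -0.0569, 1.0033) m
M0: Pc = R·M0+t = (-0.12164, +0.02176, +0.99944); u = 862.8·(-0.12164)/0.99944 + 322.3 = 217.2904, v = 443.0·(+0.02176)/0.99944 + 223.4 = 233.0436
M1: Pc = R·M1+t = (+0.04341, +0.02746, +0.96861); u = 862.8·(+0.04341)/0.96861 + 322.3 = 360.9682, v = 443.0·(+0.02746)/0.96861 + 223.4 = 235.9573
M2: Pc = R·M2+t = (+0.05624, -0.13556, +1.00716); u = 862.8·(+0.05624)/1.00716 + 322.3 = 370.4781, v = 443.0·(-0.13556)/1.00716 + 223.4 = 163.7756
M3: Pc = R·M3+t = (-0.10881, -0.14126, +1.03799); u = 862.8·(-0.10881)/1.03799 + 322.3 = 231.8541, v = 443.0·(-0.14126)/1.03799 + 223.4 = 163.1136

c0=(217.29, 233.04) c1=(360.97, 235.96) c2=(370.48, 163.78) c3=(231.85, 163.11)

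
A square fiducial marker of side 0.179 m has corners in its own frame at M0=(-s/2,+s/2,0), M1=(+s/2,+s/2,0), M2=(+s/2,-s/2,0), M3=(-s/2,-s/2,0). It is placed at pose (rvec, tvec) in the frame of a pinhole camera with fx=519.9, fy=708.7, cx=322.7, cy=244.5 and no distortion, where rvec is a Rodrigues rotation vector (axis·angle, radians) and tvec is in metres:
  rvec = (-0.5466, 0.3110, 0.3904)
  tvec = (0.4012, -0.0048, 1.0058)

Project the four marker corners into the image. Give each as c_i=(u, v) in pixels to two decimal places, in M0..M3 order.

Intrinsics K: fx=519.9, fy=708.7, cx=322.7, cy=244.5
Marker side s = 0.179 m; corners in marker frame (Z=0):
  M0 = (-0.0895, +0.0895, 0)
  M1 = (+0.0895, +0.0895, 0)
  M2 = (+0.0895, -0.0895, 0)
  M3 = (-0.0895, -0.0895, 0)
rvec = (-0.5466, 0.3110, 0.3904), |rvec| = θ = 0.74021 rad = 42.411°
Rodrigues: sinθ=0.67444, 1−cosθ=0.26167; R = I + sinθ·[k]× + (1−cosθ)·[k]×²:
    [+0.88102 -0.43690 +0.18146]
    [+0.27453 +0.78452 +0.55602]
    [-0.38528 -0.44005 +0.81112]
t = (0.4012, -0.0048, 1.0058) m
M0: Pc = R·M0+t = (+0.28325, +0.04084, +1.00090); u = 519.9·(+0.28325)/1.00090 + 322.7 = 469.8277, v = 708.7·(+0.04084)/1.00090 + 244.5 = 273.4205
M1: Pc = R·M1+t = (+0.44095, +0.08998, +0.93193); u = 519.9·(+0.44095)/0.93193 + 322.7 = 568.6932, v = 708.7·(+0.08998)/0.93193 + 244.5 = 312.9302
M2: Pc = R·M2+t = (+0.51915, -0.05044, +1.01070); u = 519.9·(+0.51915)/1.01070 + 322.7 = 589.7500, v = 708.7·(-0.05044)/1.01070 + 244.5 = 209.1285
M3: Pc = R·M3+t = (+0.36145, -0.09958, +1.07967); u = 519.9·(+0.36145)/1.07967 + 322.7 = 496.7523, v = 708.7·(-0.09958)/1.07967 + 244.5 = 179.1318

c0=(469.83, 273.42) c1=(568.69, 312.93) c2=(589.75, 209.13) c3=(496.75, 179.13)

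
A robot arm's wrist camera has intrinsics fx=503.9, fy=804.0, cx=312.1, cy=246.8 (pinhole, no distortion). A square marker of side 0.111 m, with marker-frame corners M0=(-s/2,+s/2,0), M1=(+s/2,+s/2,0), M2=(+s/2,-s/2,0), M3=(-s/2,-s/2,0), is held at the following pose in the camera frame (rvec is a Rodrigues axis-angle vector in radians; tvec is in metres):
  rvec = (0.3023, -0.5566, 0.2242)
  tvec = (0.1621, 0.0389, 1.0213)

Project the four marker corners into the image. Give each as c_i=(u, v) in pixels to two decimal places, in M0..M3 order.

c0=(362.43, 313.79) c1=(403.01, 320.59) c2=(420.68, 242.33) c3=(380.19, 230.50)

Intrinsics K: fx=503.9, fy=804.0, cx=312.1, cy=246.8
Marker side s = 0.111 m; corners in marker frame (Z=0):
  M0 = (-0.0555, +0.0555, 0)
  M1 = (+0.0555, +0.0555, 0)
  M2 = (+0.0555, -0.0555, 0)
  M3 = (-0.0555, -0.0555, 0)
rvec = (0.3023, -0.5566, 0.2242), |rvec| = θ = 0.67190 rad = 38.497°
Rodrigues: sinθ=0.62248, 1−cosθ=0.21736; R = I + sinθ·[k]× + (1−cosθ)·[k]×²:
    [+0.82664 -0.28872 -0.48302]
    [+0.12670 +0.93180 -0.34014]
    [+0.54829 +0.21998 +0.80684]
t = (0.1621, 0.0389, 1.0213) m
M0: Pc = R·M0+t = (+0.10020, +0.08358, +1.00308); u = 503.9·(+0.10020)/1.00308 + 312.1 = 362.4346, v = 804.0·(+0.08358)/1.00308 + 246.8 = 313.7947
M1: Pc = R·M1+t = (+0.19195, +0.09765, +1.06394); u = 503.9·(+0.19195)/1.06394 + 312.1 = 403.0130, v = 804.0·(+0.09765)/1.06394 + 246.8 = 320.5897
M2: Pc = R·M2+t = (+0.22400, -0.00578, +1.03952); u = 503.9·(+0.22400)/1.03952 + 312.1 = 420.6834, v = 804.0·(-0.00578)/1.03952 + 246.8 = 242.3270
M3: Pc = R·M3+t = (+0.13225, -0.01985, +0.97866); u = 503.9·(+0.13225)/0.97866 + 312.1 = 380.1915, v = 804.0·(-0.01985)/0.97866 + 246.8 = 230.4955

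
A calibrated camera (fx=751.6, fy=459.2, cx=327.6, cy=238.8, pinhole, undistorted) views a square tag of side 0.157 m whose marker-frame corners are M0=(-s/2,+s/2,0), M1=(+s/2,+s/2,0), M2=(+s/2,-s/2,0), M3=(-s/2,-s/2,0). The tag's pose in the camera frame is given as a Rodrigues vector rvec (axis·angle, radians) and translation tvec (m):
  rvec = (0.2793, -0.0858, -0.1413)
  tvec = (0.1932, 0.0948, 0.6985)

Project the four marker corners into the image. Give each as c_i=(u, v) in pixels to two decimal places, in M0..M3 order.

Intrinsics K: fx=751.6, fy=459.2, cx=327.6, cy=238.8
Marker side s = 0.157 m; corners in marker frame (Z=0):
  M0 = (-0.0785, +0.0785, 0)
  M1 = (+0.0785, +0.0785, 0)
  M2 = (+0.0785, -0.0785, 0)
  M3 = (-0.0785, -0.0785, 0)
rvec = (0.2793, -0.0858, -0.1413), |rvec| = θ = 0.32455 rad = 18.596°
Rodrigues: sinθ=0.31889, 1−cosθ=0.05221; R = I + sinθ·[k]× + (1−cosθ)·[k]×²:
    [+0.98646 +0.12696 -0.10386]
    [-0.15071 +0.95144 -0.26841]
    [+0.06474 +0.28043 +0.95769]
t = (0.1932, 0.0948, 0.6985) m
M0: Pc = R·M0+t = (+0.12573, +0.18132, +0.71543); u = 751.6·(+0.12573)/0.71543 + 327.6 = 459.6854, v = 459.2·(+0.18132)/0.71543 + 238.8 = 355.1796
M1: Pc = R·M1+t = (+0.28060, +0.15766, +0.72560); u = 751.6·(+0.28060)/0.72560 + 327.6 = 618.2590, v = 459.2·(+0.15766)/0.72560 + 238.8 = 338.5749
M2: Pc = R·M2+t = (+0.26067, +0.00828, +0.68157); u = 751.6·(+0.26067)/0.68157 + 327.6 = 615.0549, v = 459.2·(+0.00828)/0.68157 + 238.8 = 244.3793
M3: Pc = R·M3+t = (+0.10580, +0.03194, +0.67140); u = 751.6·(+0.10580)/0.67140 + 327.6 = 446.0342, v = 459.2·(+0.03194)/0.67140 + 238.8 = 260.6468

c0=(459.69, 355.18) c1=(618.26, 338.57) c2=(615.05, 244.38) c3=(446.03, 260.65)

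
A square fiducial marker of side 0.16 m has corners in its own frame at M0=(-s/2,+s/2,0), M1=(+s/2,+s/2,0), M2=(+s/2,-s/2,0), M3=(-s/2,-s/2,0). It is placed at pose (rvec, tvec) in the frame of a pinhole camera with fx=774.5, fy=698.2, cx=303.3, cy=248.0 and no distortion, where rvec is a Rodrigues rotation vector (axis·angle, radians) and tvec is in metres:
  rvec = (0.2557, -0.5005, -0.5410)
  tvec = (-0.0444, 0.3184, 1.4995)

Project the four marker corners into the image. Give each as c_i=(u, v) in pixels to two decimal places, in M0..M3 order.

Intrinsics K: fx=774.5, fy=698.2, cx=303.3, cy=248.0
Marker side s = 0.16 m; corners in marker frame (Z=0):
  M0 = (-0.0800, +0.0800, 0)
  M1 = (+0.0800, +0.0800, 0)
  M2 = (+0.0800, -0.0800, 0)
  M3 = (-0.0800, -0.0800, 0)
rvec = (0.2557, -0.5005, -0.5410), |rvec| = θ = 0.78010 rad = 44.697°
Rodrigues: sinθ=0.70335, 1−cosθ=0.28916; R = I + sinθ·[k]× + (1−cosθ)·[k]×²:
    [+0.74191 +0.42696 -0.51699]
    [-0.54858 +0.82987 -0.10189]
    [+0.38553 +0.35920 +0.84991]
t = (-0.0444, 0.3184, 1.4995) m
M0: Pc = R·M0+t = (-0.06960, +0.42868, +1.49739); u = 774.5·(-0.06960)/1.49739 + 303.3 = 267.3031, v = 698.2·(+0.42868)/1.49739 + 248.0 = 447.8816
M1: Pc = R·M1+t = (+0.04911, +0.34090, +1.55908); u = 774.5·(+0.04911)/1.55908 + 303.3 = 327.6961, v = 698.2·(+0.34090)/1.55908 + 248.0 = 400.6660
M2: Pc = R·M2+t = (-0.01920, +0.20812, +1.50161); u = 774.5·(-0.01920)/1.50161 + 303.3 = 293.3946, v = 698.2·(+0.20812)/1.50161 + 248.0 = 344.7712
M3: Pc = R·M3+t = (-0.13791, +0.29590, +1.43992); u = 774.5·(-0.13791)/1.43992 + 303.3 = 229.1216, v = 698.2·(+0.29590)/1.43992 + 248.0 = 391.4769

c0=(267.30, 447.88) c1=(327.70, 400.67) c2=(293.39, 344.77) c3=(229.12, 391.48)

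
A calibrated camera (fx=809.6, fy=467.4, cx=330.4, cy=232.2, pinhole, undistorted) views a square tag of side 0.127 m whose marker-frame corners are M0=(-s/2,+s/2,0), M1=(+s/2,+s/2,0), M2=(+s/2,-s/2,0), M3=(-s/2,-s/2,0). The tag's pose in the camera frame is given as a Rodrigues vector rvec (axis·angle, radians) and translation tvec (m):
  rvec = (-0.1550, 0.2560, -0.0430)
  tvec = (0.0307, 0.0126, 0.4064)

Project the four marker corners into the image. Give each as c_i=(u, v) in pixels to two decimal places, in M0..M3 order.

Intrinsics K: fx=809.6, fy=467.4, cx=330.4, cy=232.2
Marker side s = 0.127 m; corners in marker frame (Z=0):
  M0 = (-0.0635, +0.0635, 0)
  M1 = (+0.0635, +0.0635, 0)
  M2 = (+0.0635, -0.0635, 0)
  M3 = (-0.0635, -0.0635, 0)
rvec = (-0.1550, 0.2560, -0.0430), |rvec| = θ = 0.30234 rad = 17.323°
Rodrigues: sinθ=0.29776, 1−cosθ=0.04536; R = I + sinθ·[k]× + (1−cosθ)·[k]×²:
    [+0.96656 +0.02266 +0.25542]
    [-0.06204 +0.98716 +0.14719]
    [-0.24881 -0.15811 +0.95556]
t = (0.0307, 0.0126, 0.4064) m
M0: Pc = R·M0+t = (-0.02924, +0.07922, +0.41216); u = 809.6·(-0.02924)/0.41216 + 330.4 = 272.9682, v = 467.4·(+0.07922)/0.41216 + 232.2 = 322.0423
M1: Pc = R·M1+t = (+0.09352, +0.07135, +0.38056); u = 809.6·(+0.09352)/0.38056 + 330.4 = 529.3440, v = 467.4·(+0.07135)/0.38056 + 232.2 = 319.8256
M2: Pc = R·M2+t = (+0.09064, -0.05402, +0.40064); u = 809.6·(+0.09064)/0.40064 + 330.4 = 513.5579, v = 467.4·(-0.05402)/0.40064 + 232.2 = 169.1738
M3: Pc = R·M3+t = (-0.03212, -0.04615, +0.43224); u = 809.6·(-0.03212)/0.43224 + 330.4 = 270.2464, v = 467.4·(-0.04615)/0.43224 + 232.2 = 182.3009

c0=(272.97, 322.04) c1=(529.34, 319.83) c2=(513.56, 169.17) c3=(270.25, 182.30)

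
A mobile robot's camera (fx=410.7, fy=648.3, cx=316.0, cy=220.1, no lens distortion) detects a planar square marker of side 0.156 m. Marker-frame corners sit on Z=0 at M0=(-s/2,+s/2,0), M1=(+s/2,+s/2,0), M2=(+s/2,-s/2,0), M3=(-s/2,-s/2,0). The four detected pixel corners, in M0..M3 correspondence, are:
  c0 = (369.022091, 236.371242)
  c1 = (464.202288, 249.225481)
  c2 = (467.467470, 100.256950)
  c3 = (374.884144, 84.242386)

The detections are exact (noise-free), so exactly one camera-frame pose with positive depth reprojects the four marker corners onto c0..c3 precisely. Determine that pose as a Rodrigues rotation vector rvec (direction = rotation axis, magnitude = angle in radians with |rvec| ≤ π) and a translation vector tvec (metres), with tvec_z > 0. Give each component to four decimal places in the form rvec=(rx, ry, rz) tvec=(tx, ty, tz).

Intrinsics K: fx=410.7, fy=648.3, cx=316.0, cy=220.1
Marker side s = 0.156 m; corners in marker frame (Z=0):
  M0 = (-0.0780, +0.0780, 0)
  M1 = (+0.0780, +0.0780, 0)
  M2 = (+0.0780, -0.0780, 0)
  M3 = (-0.0780, -0.0780, 0)
Detected image corners:
  c0 = (369.022091, 236.371242) px
  c1 = (464.202288, 249.225481) px
  c2 = (467.467470, 100.256950) px
  c3 = (374.884144, 84.242386) px
Planar DLT: solve 8×8 A·h = b for H (H[2,2]=1):
  H  [+664.89098 -100.36011 +419.47662]
  H  [+117.93551 +936.46060 +166.61091]
  H  [+0.15086 -0.16998 +1.00000]
B = K⁻¹H; ‖b₁‖=1.516043, ‖b₂‖=1.516043; λ = 2/(‖b₁‖+‖b₂‖) = 0.659612, sign → tz>0 ⇒ λ=+0.659612
r₁ = λ·B[:,0] = (+0.99129,+0.08621,+0.09951); r₂ = λ·B[:,1] = (-0.07492,+0.99087,-0.11212)
r₃ = r₁×r₂ = (-0.10827,+0.10369,+0.98870); SVD([r₁ r₂ r₃]) → R = UVᵀ:
  R  [+0.99129 -0.07492 -0.10827]
  R  [+0.08621 +0.99087 +0.10369]
  R  [+0.09951 -0.11212 +0.98870]
t = (+0.16619, -0.05442, +0.65961) m
tr R = 2.970861; θ = arccos((tr R − 1)/2) = 0.170910 rad = 9.792°
axis k = ((R−Rᵀ)₃₂, (R−Rᵀ)₁₃, (R−Rᵀ)₂₁) / (2 sinθ) = (-0.634445, -0.610826, +0.473679)
rvec = θ·k = (-0.108433, -0.104396, +0.080957)

rvec=(-0.1084, -0.1044, 0.0810) tvec=(0.1662, -0.0544, 0.6596)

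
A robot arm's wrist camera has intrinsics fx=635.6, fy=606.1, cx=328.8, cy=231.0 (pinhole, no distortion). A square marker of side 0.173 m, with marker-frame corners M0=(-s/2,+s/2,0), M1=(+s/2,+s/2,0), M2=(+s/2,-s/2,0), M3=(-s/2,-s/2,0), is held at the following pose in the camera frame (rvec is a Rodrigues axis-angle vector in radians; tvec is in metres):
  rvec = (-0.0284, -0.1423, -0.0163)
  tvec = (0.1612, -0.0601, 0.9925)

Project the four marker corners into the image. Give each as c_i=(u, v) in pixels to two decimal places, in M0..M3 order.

Intrinsics K: fx=635.6, fy=606.1, cx=328.8, cy=231.0
Marker side s = 0.173 m; corners in marker frame (Z=0):
  M0 = (-0.0865, +0.0865, 0)
  M1 = (+0.0865, +0.0865, 0)
  M2 = (+0.0865, -0.0865, 0)
  M3 = (-0.0865, -0.0865, 0)
rvec = (-0.0284, -0.1423, -0.0163), |rvec| = θ = 0.14602 rad = 8.366°
Rodrigues: sinθ=0.14550, 1−cosθ=0.01064; R = I + sinθ·[k]× + (1−cosθ)·[k]×²:
    [+0.98976 +0.01826 -0.14156]
    [-0.01423 +0.99946 +0.02946]
    [+0.14203 -0.02714 +0.98949]
t = (0.1612, -0.0601, 0.9925) m
M0: Pc = R·M0+t = (+0.07717, +0.02758, +0.97787); u = 635.6·(+0.07717)/0.97787 + 328.8 = 378.9563, v = 606.1·(+0.02758)/0.97787 + 231.0 = 248.0972
M1: Pc = R·M1+t = (+0.24839, +0.02512, +1.00244); u = 635.6·(+0.24839)/1.00244 + 328.8 = 486.2952, v = 606.1·(+0.02512)/1.00244 + 231.0 = 246.1902
M2: Pc = R·M2+t = (+0.24523, -0.14778, +1.00713); u = 635.6·(+0.24523)/1.00713 + 328.8 = 483.5673, v = 606.1·(-0.14778)/1.00713 + 231.0 = 142.0624
M3: Pc = R·M3+t = (+0.07401, -0.14532, +0.98256); u = 635.6·(+0.07401)/0.98256 + 328.8 = 376.6732, v = 606.1·(-0.14532)/0.98256 + 231.0 = 141.3564

c0=(378.96, 248.10) c1=(486.30, 246.19) c2=(483.57, 142.06) c3=(376.67, 141.36)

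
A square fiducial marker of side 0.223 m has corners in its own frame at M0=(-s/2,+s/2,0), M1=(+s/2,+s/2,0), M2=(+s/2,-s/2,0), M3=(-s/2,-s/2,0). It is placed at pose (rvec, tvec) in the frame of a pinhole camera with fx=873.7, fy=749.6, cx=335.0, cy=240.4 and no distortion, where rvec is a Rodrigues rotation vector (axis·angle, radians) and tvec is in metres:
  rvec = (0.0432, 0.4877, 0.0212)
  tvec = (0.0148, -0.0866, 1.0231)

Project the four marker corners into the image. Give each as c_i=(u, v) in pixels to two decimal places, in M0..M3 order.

Intrinsics K: fx=873.7, fy=749.6, cx=335.0, cy=240.4
Marker side s = 0.223 m; corners in marker frame (Z=0):
  M0 = (-0.1115, +0.1115, 0)
  M1 = (+0.1115, +0.1115, 0)
  M2 = (+0.1115, -0.1115, 0)
  M3 = (-0.1115, -0.1115, 0)
rvec = (0.0432, 0.4877, 0.0212), |rvec| = θ = 0.49007 rad = 28.079°
Rodrigues: sinθ=0.47069, 1−cosθ=0.11770; R = I + sinθ·[k]× + (1−cosθ)·[k]×²:
    [+0.88322 -0.01004 +0.46886]
    [+0.03069 +0.99887 -0.03642]
    [-0.46796 +0.04656 +0.88252]
t = (0.0148, -0.0866, 1.0231) m
M0: Pc = R·M0+t = (-0.08480, +0.02135, +1.08047); u = 873.7·(-0.08480)/1.08047 + 335.0 = 266.4301, v = 749.6·(+0.02135)/1.08047 + 240.4 = 255.2134
M1: Pc = R·M1+t = (+0.11216, +0.02820, +0.97611); u = 873.7·(+0.11216)/0.97611 + 335.0 = 435.3917, v = 749.6·(+0.02820)/0.97611 + 240.4 = 262.0522
M2: Pc = R·M2+t = (+0.11440, -0.19455, +0.96573); u = 873.7·(+0.11440)/0.96573 + 335.0 = 438.4959, v = 749.6·(-0.19455)/0.96573 + 240.4 = 89.3889
M3: Pc = R·M3+t = (-0.08256, -0.20140, +1.07009); u = 873.7·(-0.08256)/1.07009 + 335.0 = 267.5922, v = 749.6·(-0.20140)/1.07009 + 240.4 = 99.3220

c0=(266.43, 255.21) c1=(435.39, 262.05) c2=(438.50, 89.39) c3=(267.59, 99.32)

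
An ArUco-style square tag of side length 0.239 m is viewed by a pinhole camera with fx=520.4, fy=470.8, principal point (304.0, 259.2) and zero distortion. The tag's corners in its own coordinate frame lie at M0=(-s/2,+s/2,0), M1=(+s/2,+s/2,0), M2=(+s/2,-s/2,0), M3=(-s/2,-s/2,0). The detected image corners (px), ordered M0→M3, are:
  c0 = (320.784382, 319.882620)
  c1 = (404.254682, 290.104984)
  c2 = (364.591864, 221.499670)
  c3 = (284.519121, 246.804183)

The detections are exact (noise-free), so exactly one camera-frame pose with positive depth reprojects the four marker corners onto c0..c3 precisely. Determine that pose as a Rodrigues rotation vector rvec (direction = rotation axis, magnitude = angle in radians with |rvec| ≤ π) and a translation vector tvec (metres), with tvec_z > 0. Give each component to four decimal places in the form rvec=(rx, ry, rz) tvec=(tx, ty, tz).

rvec=(-0.3952, -0.1634, -0.3810) tvec=(0.1046, 0.0263, 1.3684)

Intrinsics K: fx=520.4, fy=470.8, cx=304.0, cy=259.2
Marker side s = 0.239 m; corners in marker frame (Z=0):
  M0 = (-0.1195, +0.1195, 0)
  M1 = (+0.1195, +0.1195, 0)
  M2 = (+0.1195, -0.1195, 0)
  M3 = (-0.1195, -0.1195, 0)
Detected image corners:
  c0 = (320.784382, 319.882620) px
  c1 = (404.254682, 290.104984) px
  c2 = (364.591864, 221.499670) px
  c3 = (284.519121, 246.804183) px
Planar DLT: solve 8×8 A·h = b for H (H[2,2]=1):
  H  [+399.14212 +72.70063 +343.78150]
  H  [-70.05714 +228.51476 +268.23565]
  H  [+0.16655 -0.25117 +1.00000]
B = K⁻¹H; ‖b₁‖=0.730804, ‖b₂‖=0.730804; λ = 2/(‖b₁‖+‖b₂‖) = 1.368356, sign → tz>0 ⇒ λ=+1.368356
r₁ = λ·B[:,0] = (+0.91639,-0.32909,+0.22790); r₂ = λ·B[:,1] = (+0.39193,+0.85339,-0.34369)
r₃ = r₁×r₂ = (-0.08138,+0.40427,+0.91101); SVD([r₁ r₂ r₃]) → R = UVᵀ:
  R  [+0.91639 +0.39193 -0.08138]
  R  [-0.32909 +0.85339 +0.40427]
  R  [+0.22790 -0.34369 +0.91101]
t = (+0.10460, +0.02626, +1.36836) m
tr R = 2.680784; θ = arccos((tr R − 1)/2) = 0.572791 rad = 32.818°
axis k = ((R−Rᵀ)₃₂, (R−Rᵀ)₁₃, (R−Rᵀ)₂₁) / (2 sinθ) = (-0.690028, -0.285320, -0.665172)
rvec = θ·k = (-0.395242, -0.163429, -0.381004)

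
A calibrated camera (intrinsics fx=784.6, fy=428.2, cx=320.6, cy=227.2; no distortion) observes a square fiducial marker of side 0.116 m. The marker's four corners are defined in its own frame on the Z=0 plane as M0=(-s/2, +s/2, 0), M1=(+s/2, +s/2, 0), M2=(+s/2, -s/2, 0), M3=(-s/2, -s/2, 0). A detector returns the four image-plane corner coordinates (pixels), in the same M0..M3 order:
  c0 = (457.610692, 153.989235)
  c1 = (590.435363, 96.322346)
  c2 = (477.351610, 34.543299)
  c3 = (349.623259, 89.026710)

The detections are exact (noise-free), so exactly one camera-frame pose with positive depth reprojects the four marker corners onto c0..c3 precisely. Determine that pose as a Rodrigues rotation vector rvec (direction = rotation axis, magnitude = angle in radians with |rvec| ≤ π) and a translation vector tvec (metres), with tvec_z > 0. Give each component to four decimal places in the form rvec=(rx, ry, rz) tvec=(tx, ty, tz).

Intrinsics K: fx=784.6, fy=428.2, cx=320.6, cy=227.2
Marker side s = 0.116 m; corners in marker frame (Z=0):
  M0 = (-0.0580, +0.0580, 0)
  M1 = (+0.0580, +0.0580, 0)
  M2 = (+0.0580, -0.0580, 0)
  M3 = (-0.0580, -0.0580, 0)
Detected image corners:
  c0 = (457.610692, 153.989235) px
  c1 = (590.435363, 96.322346) px
  c2 = (477.351610, 34.543299) px
  c3 = (349.623259, 89.026710) px
Planar DLT: solve 8×8 A·h = b for H (H[2,2]=1):
  H  [+1158.61338 +764.32069 +467.75560]
  H  [-475.89716 +508.61756 +92.60564]
  H  [+0.07691 -0.40249 +1.00000]
B = K⁻¹H; ‖b₁‖=1.849938, ‖b₂‖=1.849938; λ = 2/(‖b₁‖+‖b₂‖) = 0.540559, sign → tz>0 ⇒ λ=+0.540559
r₁ = λ·B[:,0] = (+0.78125,-0.62283,+0.04158); r₂ = λ·B[:,1] = (+0.61549,+0.75752,-0.21757)
r₃ = r₁×r₂ = (+0.10402,+0.19557,+0.97516); SVD([r₁ r₂ r₃]) → R = UVᵀ:
  R  [+0.78125 +0.61549 +0.10402]
  R  [-0.62283 +0.75752 +0.19557]
  R  [+0.04158 -0.21757 +0.97516]
t = (+0.10138, -0.16991, +0.54056) m
tr R = 2.513929; θ = arccos((tr R − 1)/2) = 0.712141 rad = 40.803°
axis k = ((R−Rᵀ)₃₂, (R−Rᵀ)₁₃, (R−Rᵀ)₂₁) / (2 sinθ) = (-0.316117, +0.047777, -0.947516)
rvec = θ·k = (-0.225120, +0.034024, -0.674766)

rvec=(-0.2251, 0.0340, -0.6748) tvec=(0.1014, -0.1699, 0.5406)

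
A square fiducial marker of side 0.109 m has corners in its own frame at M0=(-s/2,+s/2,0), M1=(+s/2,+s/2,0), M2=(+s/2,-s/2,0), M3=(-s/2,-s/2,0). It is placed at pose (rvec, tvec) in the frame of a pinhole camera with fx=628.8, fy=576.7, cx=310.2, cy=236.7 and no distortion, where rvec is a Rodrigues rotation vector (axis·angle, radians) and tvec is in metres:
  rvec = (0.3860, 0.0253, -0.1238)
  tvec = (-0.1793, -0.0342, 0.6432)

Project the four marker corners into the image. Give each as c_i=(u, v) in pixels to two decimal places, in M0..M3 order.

c0=(96.37, 255.90) c1=(197.56, 245.06) c2=(176.31, 152.47) c3=(68.72, 164.80)

Intrinsics K: fx=628.8, fy=576.7, cx=310.2, cy=236.7
Marker side s = 0.109 m; corners in marker frame (Z=0):
  M0 = (-0.0545, +0.0545, 0)
  M1 = (+0.0545, +0.0545, 0)
  M2 = (+0.0545, -0.0545, 0)
  M3 = (-0.0545, -0.0545, 0)
rvec = (0.3860, 0.0253, -0.1238), |rvec| = θ = 0.40616 rad = 23.271°
Rodrigues: sinθ=0.39508, 1−cosθ=0.08135; R = I + sinθ·[k]× + (1−cosθ)·[k]×²:
    [+0.99213 +0.12524 +0.00104]
    [-0.11561 +0.91896 -0.37702]
    [-0.04818 +0.37393 +0.92620]
t = (-0.1793, -0.0342, 0.6432) m
M0: Pc = R·M0+t = (-0.22655, +0.02218, +0.66620); u = 628.8·(-0.22655)/0.66620 + 310.2 = 96.3744, v = 576.7·(+0.02218)/0.66620 + 236.7 = 255.9036
M1: Pc = R·M1+t = (-0.11840, +0.00958, +0.66095); u = 628.8·(-0.11840)/0.66095 + 310.2 = 197.5565, v = 576.7·(+0.00958)/0.66095 + 236.7 = 245.0612
M2: Pc = R·M2+t = (-0.13205, -0.09058, +0.62020); u = 628.8·(-0.13205)/0.62020 + 310.2 = 176.3131, v = 576.7·(-0.09058)/0.62020 + 236.7 = 152.4687
M3: Pc = R·M3+t = (-0.24020, -0.07798, +0.62545); u = 628.8·(-0.24020)/0.62545 + 310.2 = 68.7156, v = 576.7·(-0.07798)/0.62545 + 236.7 = 164.7951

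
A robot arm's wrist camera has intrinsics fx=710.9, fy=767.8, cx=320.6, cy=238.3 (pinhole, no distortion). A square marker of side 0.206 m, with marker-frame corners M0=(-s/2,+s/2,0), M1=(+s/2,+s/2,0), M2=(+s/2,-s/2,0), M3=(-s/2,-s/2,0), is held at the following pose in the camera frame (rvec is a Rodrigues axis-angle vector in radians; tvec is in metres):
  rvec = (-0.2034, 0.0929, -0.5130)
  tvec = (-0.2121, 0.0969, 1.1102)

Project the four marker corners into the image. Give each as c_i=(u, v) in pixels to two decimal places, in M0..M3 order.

c0=(156.33, 404.05) c1=(272.36, 332.89) c2=(212.32, 209.80) c3=(101.23, 279.01)

Intrinsics K: fx=710.9, fy=767.8, cx=320.6, cy=238.3
Marker side s = 0.206 m; corners in marker frame (Z=0):
  M0 = (-0.1030, +0.1030, 0)
  M1 = (+0.1030, +0.1030, 0)
  M2 = (+0.1030, -0.1030, 0)
  M3 = (-0.1030, -0.1030, 0)
rvec = (-0.2034, 0.0929, -0.5130), |rvec| = θ = 0.55962 rad = 32.064°
Rodrigues: sinθ=0.53086, 1−cosθ=0.15254; R = I + sinθ·[k]× + (1−cosθ)·[k]×²:
    [+0.86761 +0.47744 +0.13895]
    [-0.49584 +0.85166 +0.16974]
    [-0.03730 -0.21616 +0.97564]
t = (-0.2121, 0.0969, 1.1102) m
M0: Pc = R·M0+t = (-0.25229, +0.23569, +1.09178); u = 710.9·(-0.25229)/1.09178 + 320.6 = 156.3252, v = 767.8·(+0.23569)/1.09178 + 238.3 = 404.0528
M1: Pc = R·M1+t = (-0.07356, +0.13355, +1.08409); u = 710.9·(-0.07356)/1.08409 + 320.6 = 272.3625, v = 767.8·(+0.13355)/1.08409 + 238.3 = 332.8852
M2: Pc = R·M2+t = (-0.17191, -0.04189, +1.12862); u = 710.9·(-0.17191)/1.12862 + 320.6 = 212.3155, v = 767.8·(-0.04189)/1.12862 + 238.3 = 209.8002
M3: Pc = R·M3+t = (-0.35064, +0.06025, +1.13631); u = 710.9·(-0.35064)/1.13631 + 320.6 = 101.2316, v = 767.8·(+0.06025)/1.13631 + 238.3 = 279.0113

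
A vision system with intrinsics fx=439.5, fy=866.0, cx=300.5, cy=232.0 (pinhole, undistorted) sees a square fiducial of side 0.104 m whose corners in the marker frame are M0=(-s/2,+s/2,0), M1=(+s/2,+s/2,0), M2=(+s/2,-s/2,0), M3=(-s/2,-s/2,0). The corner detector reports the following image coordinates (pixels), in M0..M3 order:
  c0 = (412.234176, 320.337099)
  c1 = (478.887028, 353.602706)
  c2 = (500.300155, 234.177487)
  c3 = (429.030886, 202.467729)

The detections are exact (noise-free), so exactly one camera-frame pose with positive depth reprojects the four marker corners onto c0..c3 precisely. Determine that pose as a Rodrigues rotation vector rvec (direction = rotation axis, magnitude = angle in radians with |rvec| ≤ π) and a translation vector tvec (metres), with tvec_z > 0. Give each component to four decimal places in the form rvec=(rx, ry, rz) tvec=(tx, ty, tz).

rvec=(0.3746, 0.2359, 0.1987) tvec=(0.2369, 0.0369, 0.6769)

Intrinsics K: fx=439.5, fy=866.0, cx=300.5, cy=232.0
Marker side s = 0.104 m; corners in marker frame (Z=0):
  M0 = (-0.0520, +0.0520, 0)
  M1 = (+0.0520, +0.0520, 0)
  M2 = (+0.0520, -0.0520, 0)
  M3 = (-0.0520, -0.0520, 0)
Detected image corners:
  c0 = (412.234176, 320.337099) px
  c1 = (478.887028, 353.602706) px
  c2 = (500.300155, 234.177487) px
  c3 = (429.030886, 202.467729) px
Planar DLT: solve 8×8 A·h = b for H (H[2,2]=1):
  H  [+534.53785 +74.13657 +454.32813]
  H  [+234.57727 +1297.82866 +279.15435]
  H  [-0.28102 +0.56582 +1.00000]
B = K⁻¹H; ‖b₁‖=1.477276, ‖b₂‖=1.477276; λ = 2/(‖b₁‖+‖b₂‖) = 0.676922, sign → tz>0 ⇒ λ=+0.676922
r₁ = λ·B[:,0] = (+0.95337,+0.23432,-0.19023); r₂ = λ·B[:,1] = (-0.14770,+0.91186,+0.38302)
r₃ = r₁×r₂ = (+0.26321,-0.33706,+0.90394); SVD([r₁ r₂ r₃]) → R = UVᵀ:
  R  [+0.95337 -0.14770 +0.26321]
  R  [+0.23432 +0.91186 -0.33706]
  R  [-0.19023 +0.38302 +0.90394]
t = (+0.23693, +0.03686, +0.67692) m
tr R = 2.769164; θ = arccos((tr R − 1)/2) = 0.485199 rad = 27.800°
axis k = ((R−Rᵀ)₃₂, (R−Rᵀ)₁₃, (R−Rᵀ)₂₁) / (2 sinθ) = (+0.771978, +0.486123, +0.409553)
rvec = θ·k = (+0.374563, +0.235867, +0.198715)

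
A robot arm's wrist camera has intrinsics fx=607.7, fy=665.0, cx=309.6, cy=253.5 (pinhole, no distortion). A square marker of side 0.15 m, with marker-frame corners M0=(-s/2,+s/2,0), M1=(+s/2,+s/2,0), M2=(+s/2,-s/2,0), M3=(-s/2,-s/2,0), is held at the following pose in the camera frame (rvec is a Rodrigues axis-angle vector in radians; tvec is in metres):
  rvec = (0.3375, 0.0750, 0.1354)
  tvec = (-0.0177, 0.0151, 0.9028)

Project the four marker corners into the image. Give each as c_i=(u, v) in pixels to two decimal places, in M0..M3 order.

Intrinsics K: fx=607.7, fy=665.0, cx=309.6, cy=253.5
Marker side s = 0.15 m; corners in marker frame (Z=0):
  M0 = (-0.0750, +0.0750, 0)
  M1 = (+0.0750, +0.0750, 0)
  M2 = (+0.0750, -0.0750, 0)
  M3 = (-0.0750, -0.0750, 0)
rvec = (0.3375, 0.0750, 0.1354), |rvec| = θ = 0.37130 rad = 21.274°
Rodrigues: sinθ=0.36283, 1−cosθ=0.06814; R = I + sinθ·[k]× + (1−cosθ)·[k]×²:
    [+0.98816 -0.11980 +0.09588]
    [+0.14482 +0.93464 -0.32478]
    [-0.05070 +0.33482 +0.94092]
t = (-0.0177, 0.0151, 0.9028) m
M0: Pc = R·M0+t = (-0.10080, +0.07434, +0.93171); u = 607.7·(-0.10080)/0.93171 + 309.6 = 243.8564, v = 665.0·(+0.07434)/0.93171 + 253.5 = 306.5565
M1: Pc = R·M1+t = (+0.04743, +0.09606, +0.92411); u = 607.7·(+0.04743)/0.92411 + 309.6 = 340.7883, v = 665.0·(+0.09606)/0.92411 + 253.5 = 322.6255
M2: Pc = R·M2+t = (+0.06540, -0.04414, +0.87389); u = 607.7·(+0.06540)/0.87389 + 309.6 = 355.0769, v = 665.0·(-0.04414)/0.87389 + 253.5 = 219.9138
M3: Pc = R·M3+t = (-0.08283, -0.06586, +0.88149); u = 607.7·(-0.08283)/0.88149 + 309.6 = 252.4991, v = 665.0·(-0.06586)/0.88149 + 253.5 = 203.8155

c0=(243.86, 306.56) c1=(340.79, 322.63) c2=(355.08, 219.91) c3=(252.50, 203.82)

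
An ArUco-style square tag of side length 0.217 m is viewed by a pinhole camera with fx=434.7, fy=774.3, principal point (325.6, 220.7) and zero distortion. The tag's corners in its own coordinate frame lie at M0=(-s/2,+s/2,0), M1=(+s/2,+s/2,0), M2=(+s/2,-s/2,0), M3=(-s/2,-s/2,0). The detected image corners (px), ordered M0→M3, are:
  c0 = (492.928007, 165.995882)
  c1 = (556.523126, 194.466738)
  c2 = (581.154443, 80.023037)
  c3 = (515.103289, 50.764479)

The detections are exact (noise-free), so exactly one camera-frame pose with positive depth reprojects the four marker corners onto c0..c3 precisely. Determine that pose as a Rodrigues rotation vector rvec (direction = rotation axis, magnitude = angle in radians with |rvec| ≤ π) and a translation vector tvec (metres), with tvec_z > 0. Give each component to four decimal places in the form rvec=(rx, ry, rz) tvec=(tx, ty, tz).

Intrinsics K: fx=434.7, fy=774.3, cx=325.6, cy=220.7
Marker side s = 0.217 m; corners in marker frame (Z=0):
  M0 = (-0.1085, +0.1085, 0)
  M1 = (+0.1085, +0.1085, 0)
  M2 = (+0.1085, -0.1085, 0)
  M3 = (-0.1085, -0.1085, 0)
Detected image corners:
  c0 = (492.928007, 165.995882) px
  c1 = (556.523126, 194.466738) px
  c2 = (581.154443, 80.023037) px
  c3 = (515.103289, 50.764479) px
Planar DLT: solve 8×8 A·h = b for H (H[2,2]=1):
  H  [+292.58178 -16.36187 +536.17112]
  H  [+131.60121 +550.15157 +123.85734]
  H  [-0.01126 +0.17054 +1.00000]
B = K⁻¹H; ‖b₁‖=0.703244, ‖b₂‖=0.703244; λ = 2/(‖b₁‖+‖b₂‖) = 1.421982, sign → tz>0 ⇒ λ=+1.421982
r₁ = λ·B[:,0] = (+0.96908,+0.24624,-0.01600); r₂ = λ·B[:,1] = (-0.23516,+0.94122,+0.24250)
r₃ = r₁×r₂ = (+0.07478,-0.23124,+0.97002); SVD([r₁ r₂ r₃]) → R = UVᵀ:
  R  [+0.96908 -0.23516 +0.07478]
  R  [+0.24624 +0.94122 -0.23124]
  R  [-0.01600 +0.24250 +0.97002]
t = (+0.68882, -0.17785, +1.42198) m
tr R = 2.880314; θ = arccos((tr R − 1)/2) = 0.347706 rad = 19.922°
axis k = ((R−Rᵀ)₃₂, (R−Rᵀ)₁₃, (R−Rᵀ)₂₁) / (2 sinθ) = (+0.695156, +0.133214, +0.706407)
rvec = θ·k = (+0.241710, +0.046319, +0.245622)

rvec=(0.2417, 0.0463, 0.2456) tvec=(0.6888, -0.1778, 1.4220)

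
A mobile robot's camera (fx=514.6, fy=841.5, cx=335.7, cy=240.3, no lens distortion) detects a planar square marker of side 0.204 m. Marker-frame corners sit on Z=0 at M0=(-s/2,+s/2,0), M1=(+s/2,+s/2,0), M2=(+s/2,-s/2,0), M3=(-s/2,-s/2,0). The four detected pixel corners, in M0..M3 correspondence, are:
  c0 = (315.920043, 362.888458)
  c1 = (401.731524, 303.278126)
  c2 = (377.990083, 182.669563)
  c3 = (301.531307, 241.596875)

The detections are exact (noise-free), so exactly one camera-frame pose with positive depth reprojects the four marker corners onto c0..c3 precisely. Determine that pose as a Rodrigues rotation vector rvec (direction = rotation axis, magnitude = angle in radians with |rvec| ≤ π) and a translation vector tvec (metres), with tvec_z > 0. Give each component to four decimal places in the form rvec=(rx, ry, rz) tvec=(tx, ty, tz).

Intrinsics K: fx=514.6, fy=841.5, cx=335.7, cy=240.3
Marker side s = 0.204 m; corners in marker frame (Z=0):
  M0 = (-0.1020, +0.1020, 0)
  M1 = (+0.1020, +0.1020, 0)
  M2 = (+0.1020, -0.1020, 0)
  M3 = (-0.1020, -0.1020, 0)
Detected image corners:
  c0 = (315.920043, 362.888458) px
  c1 = (401.731524, 303.278126) px
  c2 = (377.990083, 182.669563) px
  c3 = (301.531307, 241.596875) px
Planar DLT: solve 8×8 A·h = b for H (H[2,2]=1):
  H  [+318.46206 -86.09682 +347.87013]
  H  [-351.36894 +453.20504 +270.12213]
  H  [-0.22348 -0.51255 +1.00000]
B = K⁻¹H; ‖b₁‖=0.871636, ‖b₂‖=0.871636; λ = 2/(‖b₁‖+‖b₂‖) = 1.147268, sign → tz>0 ⇒ λ=+1.147268
r₁ = λ·B[:,0] = (+0.87725,-0.40583,-0.25639); r₂ = λ·B[:,1] = (+0.19166,+0.78580,-0.58803)
r₃ = r₁×r₂ = (+0.44011,+0.46671,+0.76712); SVD([r₁ r₂ r₃]) → R = UVᵀ:
  R  [+0.87725 +0.19166 +0.44011]
  R  [-0.40583 +0.78580 +0.46671]
  R  [-0.25639 -0.58803 +0.76712]
t = (+0.02713, +0.04066, +1.14727) m
tr R = 2.430175; θ = arccos((tr R − 1)/2) = 0.774047 rad = 44.350°
axis k = ((R−Rᵀ)₃₂, (R−Rᵀ)₁₃, (R−Rᵀ)₂₁) / (2 sinθ) = (-0.754430, +0.498193, -0.427363)
rvec = θ·k = (-0.583964, +0.385624, -0.330799)

rvec=(-0.5840, 0.3856, -0.3308) tvec=(0.0271, 0.0407, 1.1473)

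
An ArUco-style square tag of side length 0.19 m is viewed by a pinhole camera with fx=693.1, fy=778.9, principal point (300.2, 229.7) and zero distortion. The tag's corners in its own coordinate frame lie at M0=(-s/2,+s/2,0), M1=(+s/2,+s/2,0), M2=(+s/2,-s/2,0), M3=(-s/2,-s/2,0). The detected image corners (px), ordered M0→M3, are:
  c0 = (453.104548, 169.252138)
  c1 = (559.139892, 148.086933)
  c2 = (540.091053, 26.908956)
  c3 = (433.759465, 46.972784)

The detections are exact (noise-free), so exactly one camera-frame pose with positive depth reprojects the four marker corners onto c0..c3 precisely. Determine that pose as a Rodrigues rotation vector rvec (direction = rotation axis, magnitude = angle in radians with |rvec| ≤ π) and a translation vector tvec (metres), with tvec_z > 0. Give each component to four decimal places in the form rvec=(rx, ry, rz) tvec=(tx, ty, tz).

rvec=(0.0019, -0.0588, -0.1777) tvec=(0.3398, -0.2029, 1.1981)

Intrinsics K: fx=693.1, fy=778.9, cx=300.2, cy=229.7
Marker side s = 0.19 m; corners in marker frame (Z=0):
  M0 = (-0.0950, +0.0950, 0)
  M1 = (+0.0950, +0.0950, 0)
  M2 = (+0.0950, -0.0950, 0)
  M3 = (-0.0950, -0.0950, 0)
Detected image corners:
  c0 = (453.104548, 169.252138) px
  c1 = (559.139892, 148.086933) px
  c2 = (540.091053, 26.908956) px
  c3 = (433.759465, 46.972784) px
Planar DLT: solve 8×8 A·h = b for H (H[2,2]=1):
  H  [+582.99999 +103.95961 +496.77433]
  H  [-103.74397 +641.24028 +97.79168]
  H  [+0.04862 +0.00589 +1.00000]
B = K⁻¹H; ‖b₁‖=0.834672, ‖b₂‖=0.834672; λ = 2/(‖b₁‖+‖b₂‖) = 1.198075, sign → tz>0 ⇒ λ=+1.198075
r₁ = λ·B[:,0] = (+0.98253,-0.17675,+0.05825); r₂ = λ·B[:,1] = (+0.17664,+0.98425,+0.00706)
r₃ = r₁×r₂ = (-0.05858,+0.00335,+0.99828); SVD([r₁ r₂ r₃]) → R = UVᵀ:
  R  [+0.98253 +0.17664 -0.05858]
  R  [-0.17675 +0.98425 +0.00335]
  R  [+0.05825 +0.00706 +0.99828]
t = (+0.33979, -0.20290, +1.19808) m
tr R = 2.965057; θ = arccos((tr R − 1)/2) = 0.187204 rad = 10.726°
axis k = ((R−Rᵀ)₃₂, (R−Rᵀ)₁₃, (R−Rᵀ)₂₁) / (2 sinθ) = (+0.009969, -0.313862, -0.949416)
rvec = θ·k = (+0.001866, -0.058756, -0.177734)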